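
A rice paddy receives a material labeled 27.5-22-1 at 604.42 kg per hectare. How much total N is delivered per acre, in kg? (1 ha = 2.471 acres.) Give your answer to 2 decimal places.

67.27 kg N per acre

nitrogen per hectare = 604.42 × 27.5% = 166.215 kg.
Convert to per acre: 166.215 × 0.404694 = 67.2665 kg.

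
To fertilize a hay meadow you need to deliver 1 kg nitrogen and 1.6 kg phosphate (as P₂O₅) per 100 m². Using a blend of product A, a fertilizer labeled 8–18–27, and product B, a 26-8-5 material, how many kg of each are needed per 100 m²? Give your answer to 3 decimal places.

8.317 kg product A, 1.287 kg product B

Let a = kg of product A, b = kg of product B (per 100 m²).
N: 0.08·a + 0.26·b = 1
P₂O₅: 0.18·a + 0.08·b = 1.6
Eliminate b: (row1) − 0.26/0.08·(row2) → -0.505·a = -4.2, so a = 8.31683.
Then b = (1.6 − 0.18·8.31683) / 0.08 = 1.28713.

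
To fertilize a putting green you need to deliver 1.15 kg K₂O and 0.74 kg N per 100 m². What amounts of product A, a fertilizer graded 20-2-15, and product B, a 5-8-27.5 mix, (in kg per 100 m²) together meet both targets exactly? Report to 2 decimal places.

Per-100 m² balance (a = product A, b = product B):
K₂O: 0.15·a + 0.275·b = 1.15
N: 0.2·a + 0.05·b = 0.74
Solving simultaneously: a = 3.07368, b = 2.50526.

3.07 kg product A, 2.51 kg product B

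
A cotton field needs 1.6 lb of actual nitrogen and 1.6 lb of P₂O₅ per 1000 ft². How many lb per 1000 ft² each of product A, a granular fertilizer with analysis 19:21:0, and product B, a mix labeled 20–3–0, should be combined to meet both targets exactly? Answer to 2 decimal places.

With a, b = lb per 1000 ft² of product A and product B:
N: 0.19·a + 0.2·b = 1.6
P₂O₅: 0.21·a + 0.03·b = 1.6
Eliminate b: (row1) − 0.2/0.03·(row2) → -1.21·a = -9.06667, so a = 7.49311.
Then b = (1.6 − 0.21·7.49311) / 0.03 = 0.881543.

7.49 lb product A, 0.88 lb product B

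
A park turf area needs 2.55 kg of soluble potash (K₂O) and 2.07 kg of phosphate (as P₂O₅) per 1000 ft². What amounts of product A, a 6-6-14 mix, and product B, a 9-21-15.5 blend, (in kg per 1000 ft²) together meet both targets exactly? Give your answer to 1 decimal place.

With a, b = kg per 1000 ft² of product A and product B:
K₂O: 0.14·a + 0.155·b = 2.55
P₂O₅: 0.06·a + 0.21·b = 2.07
From row1: a = (2.55 − 0.155·b) / 0.14.
Into row2: 0.06·(2.55 − 0.155·b)/0.14 + 0.21·b = 2.07 → b = 6.80597, a = 10.6791.

10.7 kg product A, 6.8 kg product B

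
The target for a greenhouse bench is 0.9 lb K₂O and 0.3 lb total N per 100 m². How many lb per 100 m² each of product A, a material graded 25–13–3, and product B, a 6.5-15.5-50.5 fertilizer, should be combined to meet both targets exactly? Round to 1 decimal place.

0.7 lb product A, 1.7 lb product B

Per-100 m² balance (a = product A, b = product B):
K₂O: 0.03·a + 0.505·b = 0.9
N: 0.25·a + 0.065·b = 0.3
Solving simultaneously: a = 0.74819, b = 1.73773.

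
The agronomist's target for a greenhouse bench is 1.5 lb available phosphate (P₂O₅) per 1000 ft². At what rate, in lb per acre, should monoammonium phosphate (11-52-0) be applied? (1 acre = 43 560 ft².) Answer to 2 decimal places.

Product per 1000 ft² = 1.5 / 52% = 2.88462 lb.
Convert to per acre: 2.88462 × 43.56 = 125.654 lb.

125.65 lb of product per acre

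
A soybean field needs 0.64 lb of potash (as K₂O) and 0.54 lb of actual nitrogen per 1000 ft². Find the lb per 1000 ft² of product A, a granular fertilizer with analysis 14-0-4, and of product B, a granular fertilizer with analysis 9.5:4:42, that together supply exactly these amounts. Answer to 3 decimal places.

With a, b = lb per 1000 ft² of product A and product B:
K₂O: 0.04·a + 0.42·b = 0.64
N: 0.14·a + 0.095·b = 0.54
Solving simultaneously: a = 3.01818, b = 1.23636.

3.018 lb product A, 1.236 lb product B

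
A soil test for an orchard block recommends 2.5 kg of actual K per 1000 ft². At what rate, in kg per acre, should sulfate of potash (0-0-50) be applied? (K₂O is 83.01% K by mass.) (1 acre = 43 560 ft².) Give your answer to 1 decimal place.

As K₂O: 2.5 / 0.8301 = 3.01169 kg per 1000 ft².
Product per 1000 ft² = 3.01169 / 50% = 6.02337 kg.
Convert to per acre: 6.02337 × 43.56 = 262.378 kg.

262.4 kg of product per acre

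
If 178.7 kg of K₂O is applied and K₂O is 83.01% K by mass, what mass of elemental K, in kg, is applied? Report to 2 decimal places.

148.34 kg K

K = 178.7 × 0.8301 = 148.339 kg.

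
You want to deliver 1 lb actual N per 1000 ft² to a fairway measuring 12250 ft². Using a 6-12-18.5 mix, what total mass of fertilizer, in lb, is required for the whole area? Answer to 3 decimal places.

Product per 1000 ft² = 1 / 6% = 16.6667 lb.
Total product = 16.6667 × 12250 / 1000 = 204.1667 lb.

204.167 lb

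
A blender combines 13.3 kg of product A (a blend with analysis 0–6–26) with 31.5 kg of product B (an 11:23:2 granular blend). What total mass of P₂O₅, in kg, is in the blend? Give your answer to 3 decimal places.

P₂O₅ mass = 6%×13.3 + 23%×31.5 = 8.043 kg.

8.043 kg P₂O₅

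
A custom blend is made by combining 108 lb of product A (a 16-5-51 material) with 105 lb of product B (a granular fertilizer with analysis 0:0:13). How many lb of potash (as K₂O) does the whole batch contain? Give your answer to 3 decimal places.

68.730 lb K₂O

K₂O mass = 51%×108 + 13%×105 = 68.73 lb.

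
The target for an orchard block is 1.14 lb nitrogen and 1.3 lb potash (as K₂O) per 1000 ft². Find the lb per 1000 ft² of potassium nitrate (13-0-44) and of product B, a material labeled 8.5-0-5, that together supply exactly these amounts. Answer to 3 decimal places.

Let a = lb of potassium nitrate, b = lb of product B (per 1000 ft²).
N: 0.13·a + 0.085·b = 1.14
K₂O: 0.44·a + 0.05·b = 1.3
From row1: a = (1.14 − 0.085·b) / 0.13.
Into row2: 0.44·(1.14 − 0.085·b)/0.13 + 0.05·b = 1.3 → b = 10.7638, a = 1.73139.

1.731 lb potassium nitrate, 10.764 lb product B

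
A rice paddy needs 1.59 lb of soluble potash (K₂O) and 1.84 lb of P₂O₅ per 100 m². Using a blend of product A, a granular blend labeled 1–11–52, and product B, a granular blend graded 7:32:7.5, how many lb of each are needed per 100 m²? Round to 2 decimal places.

With a, b = lb per 100 m² of product A and product B:
K₂O: 0.52·a + 0.075·b = 1.59
P₂O₅: 0.11·a + 0.32·b = 1.84
From row1: a = (1.59 − 0.075·b) / 0.52.
Into row2: 0.11·(1.59 − 0.075·b)/0.52 + 0.32·b = 1.84 → b = 4.94404, a = 2.34461.

2.34 lb product A, 4.94 lb product B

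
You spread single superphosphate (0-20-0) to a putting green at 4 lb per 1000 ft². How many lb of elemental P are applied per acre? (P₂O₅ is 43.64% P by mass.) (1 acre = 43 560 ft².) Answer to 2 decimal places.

15.21 lb P per acre

P₂O₅ per 1000 ft² = 4 × 20% = 0.8 lb.
Elemental P = 0.8 × 0.4364 = 0.34912 lb per 1000 ft².
Convert to per acre: 0.34912 × 43.56 = 15.2077 lb.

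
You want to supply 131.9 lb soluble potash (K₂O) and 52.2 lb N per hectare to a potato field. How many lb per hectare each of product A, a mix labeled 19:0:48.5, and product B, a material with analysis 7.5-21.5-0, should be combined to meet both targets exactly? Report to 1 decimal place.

With a, b = lb per hectare of product A and product B:
K₂O: 0.485·a + 0·b = 131.9
N: 0.19·a + 0.075·b = 52.2
Eliminate b: (row1) − 0/0.075·(row2) → 0.485·a = 131.9, so a = 271.959.
Then b = (52.2 − 0.19·271.959) / 0.075 = 7.0378.

272.0 lb product A, 7.0 lb product B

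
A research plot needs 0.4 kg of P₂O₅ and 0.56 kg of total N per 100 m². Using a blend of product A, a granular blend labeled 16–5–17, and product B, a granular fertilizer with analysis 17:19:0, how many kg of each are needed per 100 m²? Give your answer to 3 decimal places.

Let a = kg of product A, b = kg of product B (per 100 m²).
P₂O₅: 0.05·a + 0.19·b = 0.4
N: 0.16·a + 0.17·b = 0.56
Eliminate b: (row1) − 0.19/0.17·(row2) → -0.128824·a = -0.225882, so a = 1.75342.
Then b = (0.56 − 0.16·1.75342) / 0.17 = 1.64384.

1.753 kg product A, 1.644 kg product B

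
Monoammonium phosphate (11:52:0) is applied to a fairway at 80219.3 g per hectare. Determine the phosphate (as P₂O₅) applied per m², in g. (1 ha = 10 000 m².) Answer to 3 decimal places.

4.171 g P₂O₅ per sq m

P₂O₅ per hectare = 80219.3 × 52% = 41714 g.
Convert to per m²: 41714 × 0.0001 = 4.1714 g.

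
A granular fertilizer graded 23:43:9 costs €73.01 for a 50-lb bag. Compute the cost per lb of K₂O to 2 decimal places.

€16.22 per lb K₂O

K₂O in bag = 50 × 9% = 4.5 lb.
Cost per lb K₂O = €73.01 / 4.5 = €16.2244.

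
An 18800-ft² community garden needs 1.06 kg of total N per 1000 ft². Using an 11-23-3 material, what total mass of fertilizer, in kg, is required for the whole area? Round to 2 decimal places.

Product per 1000 ft² = 1.06 / 11% = 9.63636 kg.
Total product = 9.63636 × 18800 / 1000 = 181.164 kg.

181.16 kg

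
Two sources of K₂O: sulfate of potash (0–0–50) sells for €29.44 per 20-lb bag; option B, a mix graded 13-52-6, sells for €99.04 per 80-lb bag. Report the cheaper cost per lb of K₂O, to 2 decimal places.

sulfate of potash: K₂O per bag = 20 × 50% = 10 lb; cost = 29.44 / 10 = €2.9440/lb K₂O.
option B: K₂O per bag = 80 × 6% = 4.8 lb; cost = 99.04 / 4.8 = €20.6333/lb K₂O.
sulfate of potash is cheaper.

€2.94 per lb K₂O (sulfate of potash)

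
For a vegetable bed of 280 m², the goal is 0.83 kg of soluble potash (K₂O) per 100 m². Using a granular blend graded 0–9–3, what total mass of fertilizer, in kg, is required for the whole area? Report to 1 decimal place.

77.5 kg

Product per 100 m² = 0.83 / 3% = 27.6667 kg.
Total product = 27.6667 × 280 / 100 = 77.4667 kg.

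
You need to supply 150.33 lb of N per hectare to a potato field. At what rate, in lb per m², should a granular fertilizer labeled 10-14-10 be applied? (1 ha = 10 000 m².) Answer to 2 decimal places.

0.15 lb of product per sq m

Product per hectare = 150.33 / 10% = 1503.3 lb.
Convert to per m²: 1503.3 × 0.0001 = 0.15033 lb.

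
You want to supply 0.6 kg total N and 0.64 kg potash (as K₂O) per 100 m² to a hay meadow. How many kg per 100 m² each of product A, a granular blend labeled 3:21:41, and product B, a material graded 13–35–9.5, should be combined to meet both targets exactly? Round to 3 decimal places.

Per-100 m² balance (a = product A, b = product B):
N: 0.03·a + 0.13·b = 0.6
K₂O: 0.41·a + 0.095·b = 0.64
Eliminate a: (row1) − 0.03/0.41·(row2) → 0.123049·b = 0.553171, so b = 4.49554.
Back-substitute: a = (0.6 − 0.13·4.49554) / 0.03 = 0.519326.

0.519 kg product A, 4.496 kg product B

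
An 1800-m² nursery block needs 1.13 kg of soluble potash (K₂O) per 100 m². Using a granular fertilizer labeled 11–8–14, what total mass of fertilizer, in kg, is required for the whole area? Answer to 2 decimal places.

Product per 100 m² = 1.13 / 14% = 8.07143 kg.
Total product = 8.07143 × 1800 / 100 = 145.286 kg.

145.29 kg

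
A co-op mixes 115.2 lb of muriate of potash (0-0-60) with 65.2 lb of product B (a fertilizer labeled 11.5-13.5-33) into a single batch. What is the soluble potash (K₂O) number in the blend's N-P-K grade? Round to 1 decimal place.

Total mass = 115.2 + 65.2 = 180.4 lb.
K₂O mass = 60%×115.2 + 33%×65.2 = 90.636 lb.
% K₂O = 90.636 / 180.4 = 50.2417%.

50.2% K₂O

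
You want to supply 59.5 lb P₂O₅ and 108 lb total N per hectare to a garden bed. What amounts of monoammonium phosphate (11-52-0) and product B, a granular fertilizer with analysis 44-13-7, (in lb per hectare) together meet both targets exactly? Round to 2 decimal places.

With a, b = lb per hectare of monoammonium phosphate and product B:
P₂O₅: 0.52·a + 0.13·b = 59.5
N: 0.11·a + 0.44·b = 108
Eliminate a: (row1) − 0.52/0.11·(row2) → -1.95·b = -451.045, so b = 231.305.
Back-substitute: a = (59.5 − 0.13·231.305) / 0.52 = 56.5967.

56.60 lb monoammonium phosphate, 231.31 lb product B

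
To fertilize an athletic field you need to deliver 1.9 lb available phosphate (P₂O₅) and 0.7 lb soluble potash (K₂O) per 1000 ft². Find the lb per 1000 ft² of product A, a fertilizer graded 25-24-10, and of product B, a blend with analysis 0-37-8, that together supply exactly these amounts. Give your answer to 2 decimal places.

With a, b = lb per 1000 ft² of product A and product B:
P₂O₅: 0.24·a + 0.37·b = 1.9
K₂O: 0.1·a + 0.08·b = 0.7
Eliminate b: (row1) − 0.37/0.08·(row2) → -0.2225·a = -1.3375, so a = 6.01124.
Then b = (0.7 − 0.1·6.01124) / 0.08 = 1.23596.

6.01 lb product A, 1.24 lb product B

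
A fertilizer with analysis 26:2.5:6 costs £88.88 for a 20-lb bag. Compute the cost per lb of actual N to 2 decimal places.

£17.09 per lb N

N in bag = 20 × 26% = 5.2 lb.
Cost per lb N = £88.88 / 5.2 = £17.0923.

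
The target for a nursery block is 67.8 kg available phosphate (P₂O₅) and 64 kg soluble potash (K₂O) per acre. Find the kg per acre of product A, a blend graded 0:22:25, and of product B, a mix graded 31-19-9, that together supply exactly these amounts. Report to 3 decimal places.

218.700 kg product A, 103.610 kg product B

With a, b = kg per acre of product A and product B:
P₂O₅: 0.22·a + 0.19·b = 67.8
K₂O: 0.25·a + 0.09·b = 64
Eliminate b: (row1) − 0.19/0.09·(row2) → -0.307778·a = -67.3111, so a = 218.7004.
Then b = (64 − 0.25·218.7004) / 0.09 = 103.6101.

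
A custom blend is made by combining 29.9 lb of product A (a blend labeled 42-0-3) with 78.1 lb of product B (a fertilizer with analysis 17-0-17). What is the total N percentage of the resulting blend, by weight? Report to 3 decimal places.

Total mass = 29.9 + 78.1 = 108 lb.
N mass = 42%×29.9 + 17%×78.1 = 25.835 lb.
% N = 25.835 / 108 = 23.9213%.

23.921% N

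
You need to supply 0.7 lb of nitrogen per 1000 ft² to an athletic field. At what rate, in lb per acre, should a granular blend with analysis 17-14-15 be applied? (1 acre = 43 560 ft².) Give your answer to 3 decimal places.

179.365 lb of product per acre

Product per 1000 ft² = 0.7 / 17% = 4.11765 lb.
Convert to per acre: 4.11765 × 43.56 = 179.3647 lb.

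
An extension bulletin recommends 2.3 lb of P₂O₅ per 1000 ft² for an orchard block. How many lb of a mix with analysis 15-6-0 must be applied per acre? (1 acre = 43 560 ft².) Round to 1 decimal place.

Product per 1000 ft² = 2.3 / 6% = 38.3333 lb.
Convert to per acre: 38.3333 × 43.56 = 1669.8 lb.

1669.8 lb of product per acre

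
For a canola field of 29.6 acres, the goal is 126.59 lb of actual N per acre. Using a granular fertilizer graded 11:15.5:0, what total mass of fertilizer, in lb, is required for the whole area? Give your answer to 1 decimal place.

Product per acre = 126.59 / 11% = 1150.82 lb.
Total product = 1150.82 × 29.6 = 34064.22 lb.

34064.2 lb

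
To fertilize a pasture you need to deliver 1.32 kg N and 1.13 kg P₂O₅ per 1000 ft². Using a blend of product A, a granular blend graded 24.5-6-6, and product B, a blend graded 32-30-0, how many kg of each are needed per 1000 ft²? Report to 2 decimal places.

0.63 kg product A, 3.64 kg product B

Per-1000 ft² balance (a = product A, b = product B):
N: 0.245·a + 0.32·b = 1.32
P₂O₅: 0.06·a + 0.3·b = 1.13
Eliminate a: (row1) − 0.245/0.06·(row2) → -0.905·b = -3.29417, so b = 3.63996.
Back-substitute: a = (1.32 − 0.32·3.63996) / 0.245 = 0.633517.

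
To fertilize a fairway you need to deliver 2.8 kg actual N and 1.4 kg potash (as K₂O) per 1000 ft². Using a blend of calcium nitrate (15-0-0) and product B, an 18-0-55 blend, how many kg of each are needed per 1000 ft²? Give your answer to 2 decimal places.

15.61 kg calcium nitrate, 2.55 kg product B

Per-1000 ft² balance (a = calcium nitrate, b = product B):
N: 0.15·a + 0.18·b = 2.8
K₂O: 0·a + 0.55·b = 1.4
Solving simultaneously: a = 15.6121, b = 2.54545.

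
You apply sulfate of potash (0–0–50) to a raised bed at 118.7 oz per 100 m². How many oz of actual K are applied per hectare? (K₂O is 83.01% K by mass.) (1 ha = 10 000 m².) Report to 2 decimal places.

4926.64 oz K per hectare

K₂O per 100 m² = 118.7 × 50% = 59.35 oz.
Elemental K = 59.35 × 0.8301 = 49.2664 oz per 100 m².
Convert to per hectare: 49.2664 × 100 = 4926.644 oz.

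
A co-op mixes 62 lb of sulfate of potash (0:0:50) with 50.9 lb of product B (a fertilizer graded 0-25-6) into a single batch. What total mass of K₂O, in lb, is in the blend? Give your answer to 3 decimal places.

34.054 lb K₂O

K₂O mass = 50%×62 + 6%×50.9 = 34.054 lb.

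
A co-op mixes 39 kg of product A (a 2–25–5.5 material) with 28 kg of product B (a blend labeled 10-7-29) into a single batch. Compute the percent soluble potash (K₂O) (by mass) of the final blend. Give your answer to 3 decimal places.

Total mass = 39 + 28 = 67 kg.
K₂O mass = 5.5%×39 + 29%×28 = 10.265 kg.
% K₂O = 10.265 / 67 = 15.3209%.

15.321% K₂O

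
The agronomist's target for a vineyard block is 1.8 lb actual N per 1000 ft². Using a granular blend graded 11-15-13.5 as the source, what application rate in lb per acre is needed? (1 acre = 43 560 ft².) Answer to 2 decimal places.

Product per 1000 ft² = 1.8 / 11% = 16.3636 lb.
Convert to per acre: 16.3636 × 43.56 = 712.8 lb.

712.80 lb of product per acre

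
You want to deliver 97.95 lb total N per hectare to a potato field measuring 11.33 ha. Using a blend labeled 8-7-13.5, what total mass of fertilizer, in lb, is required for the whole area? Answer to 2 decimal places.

13872.17 lb

Product per hectare = 97.95 / 8% = 1224.38 lb.
Total product = 1224.38 × 11.33 = 13872.169 lb.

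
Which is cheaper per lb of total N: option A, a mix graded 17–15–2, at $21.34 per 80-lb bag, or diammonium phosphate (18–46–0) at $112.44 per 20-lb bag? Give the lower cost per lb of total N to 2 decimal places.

option A: N per bag = 80 × 17% = 13.6 lb; cost = 21.34 / 13.6 = $1.5691/lb N.
diammonium phosphate: N per bag = 20 × 18% = 3.6 lb; cost = 112.44 / 3.6 = $31.2333/lb N.
option A is cheaper.

$1.57 per lb N (option A)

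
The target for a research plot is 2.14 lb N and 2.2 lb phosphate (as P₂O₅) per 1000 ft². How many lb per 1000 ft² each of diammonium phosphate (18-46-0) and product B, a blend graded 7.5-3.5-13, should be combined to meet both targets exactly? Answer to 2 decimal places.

With a, b = lb per 1000 ft² of diammonium phosphate and product B:
N: 0.18·a + 0.075·b = 2.14
P₂O₅: 0.46·a + 0.035·b = 2.2
From row1: a = (2.14 − 0.075·b) / 0.18.
Into row2: 0.46·(2.14 − 0.075·b)/0.18 + 0.035·b = 2.2 → b = 20.8652, a = 3.19504.

3.20 lb diammonium phosphate, 20.87 lb product B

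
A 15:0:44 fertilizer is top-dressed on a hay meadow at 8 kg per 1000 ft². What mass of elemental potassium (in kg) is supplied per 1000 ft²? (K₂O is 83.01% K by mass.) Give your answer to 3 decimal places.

2.922 kg K per thousand sq ft

K₂O per 1000 ft² = 8 × 44% = 3.52 kg.
Elemental K = 3.52 × 0.8301 = 2.92195 kg per 1000 ft².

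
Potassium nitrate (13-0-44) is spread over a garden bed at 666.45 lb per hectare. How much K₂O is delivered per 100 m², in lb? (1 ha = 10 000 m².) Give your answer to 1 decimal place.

2.9 lb K₂O per hundred sq m

K₂O per hectare = 666.45 × 44% = 293.238 lb.
Convert to per 100 m²: 293.238 × 0.01 = 2.93238 lb.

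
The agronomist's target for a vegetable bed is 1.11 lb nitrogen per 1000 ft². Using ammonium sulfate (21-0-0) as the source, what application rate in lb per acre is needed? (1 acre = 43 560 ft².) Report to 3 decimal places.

230.246 lb of product per acre

Product per 1000 ft² = 1.11 / 21% = 5.28571 lb.
Convert to per acre: 5.28571 × 43.56 = 230.2457 lb.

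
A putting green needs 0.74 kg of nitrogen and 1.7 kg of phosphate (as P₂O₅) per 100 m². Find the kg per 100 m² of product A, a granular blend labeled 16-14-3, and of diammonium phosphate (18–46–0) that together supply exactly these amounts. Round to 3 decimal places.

0.711 kg product A, 3.479 kg diammonium phosphate

Let a = kg of product A, b = kg of diammonium phosphate (per 100 m²).
N: 0.16·a + 0.18·b = 0.74
P₂O₅: 0.14·a + 0.46·b = 1.7
Eliminate a: (row1) − 0.16/0.14·(row2) → -0.345714·b = -1.20286, so b = 3.47934.
Back-substitute: a = (0.74 − 0.18·3.47934) / 0.16 = 0.710744.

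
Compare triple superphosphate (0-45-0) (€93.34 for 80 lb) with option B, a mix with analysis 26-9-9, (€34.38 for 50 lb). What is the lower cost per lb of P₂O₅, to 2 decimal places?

€2.59 per lb P₂O₅ (triple superphosphate)

triple superphosphate: P₂O₅ per bag = 80 × 45% = 36 lb; cost = 93.34 / 36 = €2.5928/lb P₂O₅.
option B: P₂O₅ per bag = 50 × 9% = 4.5 lb; cost = 34.38 / 4.5 = €7.6400/lb P₂O₅.
triple superphosphate is cheaper.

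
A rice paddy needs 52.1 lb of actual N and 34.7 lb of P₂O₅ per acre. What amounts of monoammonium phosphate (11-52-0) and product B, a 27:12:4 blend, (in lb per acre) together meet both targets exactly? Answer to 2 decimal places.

24.50 lb monoammonium phosphate, 182.98 lb product B

Per-acre balance (a = monoammonium phosphate, b = product B):
N: 0.11·a + 0.27·b = 52.1
P₂O₅: 0.52·a + 0.12·b = 34.7
Eliminate a: (row1) − 0.11/0.52·(row2) → 0.244615·b = 44.7596, so b = 182.9796.
Back-substitute: a = (52.1 − 0.27·182.9796) / 0.11 = 24.5047.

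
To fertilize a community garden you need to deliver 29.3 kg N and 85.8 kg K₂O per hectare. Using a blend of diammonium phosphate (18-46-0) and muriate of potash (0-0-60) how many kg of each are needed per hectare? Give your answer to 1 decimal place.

With a, b = kg per hectare of diammonium phosphate and muriate of potash:
N: 0.18·a + 0·b = 29.3
K₂O: 0·a + 0.6·b = 85.8
Solving simultaneously: a = 162.778, b = 143.

162.8 kg diammonium phosphate, 143.0 kg muriate of potash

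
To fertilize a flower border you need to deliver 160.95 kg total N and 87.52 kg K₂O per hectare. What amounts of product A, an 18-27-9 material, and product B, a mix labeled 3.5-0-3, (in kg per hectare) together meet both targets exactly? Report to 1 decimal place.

784.6 kg product A, 563.6 kg product B

Let a = kg of product A, b = kg of product B (per hectare).
N: 0.18·a + 0.035·b = 160.95
K₂O: 0.09·a + 0.03·b = 87.52
From row1: a = (160.95 − 0.035·b) / 0.18.
Into row2: 0.09·(160.95 − 0.035·b)/0.18 + 0.03·b = 87.52 → b = 563.6, a = 784.578.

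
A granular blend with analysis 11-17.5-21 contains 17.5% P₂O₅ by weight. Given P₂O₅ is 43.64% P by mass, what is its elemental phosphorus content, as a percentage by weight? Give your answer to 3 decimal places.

%P = 17.5 × 0.4364 = 7.637%.

7.637% P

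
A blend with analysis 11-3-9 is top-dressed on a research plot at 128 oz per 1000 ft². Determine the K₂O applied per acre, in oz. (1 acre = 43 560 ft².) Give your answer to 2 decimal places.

501.81 oz K₂O per acre

K₂O per 1000 ft² = 128 × 9% = 11.52 oz.
Convert to per acre: 11.52 × 43.56 = 501.811 oz.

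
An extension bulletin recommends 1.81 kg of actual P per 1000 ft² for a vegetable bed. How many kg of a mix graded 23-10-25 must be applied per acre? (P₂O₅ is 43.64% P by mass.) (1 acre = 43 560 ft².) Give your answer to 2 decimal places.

1806.68 kg of product per acre

As P₂O₅: 1.81 / 0.4364 = 4.14757 kg per 1000 ft².
Product per 1000 ft² = 4.14757 / 10% = 41.4757 kg.
Convert to per acre: 41.4757 × 43.56 = 1806.682 kg.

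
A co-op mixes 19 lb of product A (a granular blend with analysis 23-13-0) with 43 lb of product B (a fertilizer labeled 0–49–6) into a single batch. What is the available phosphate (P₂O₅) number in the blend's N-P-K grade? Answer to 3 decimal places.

37.968% P₂O₅

Total mass = 19 + 43 = 62 lb.
P₂O₅ mass = 13%×19 + 49%×43 = 23.54 lb.
% P₂O₅ = 23.54 / 62 = 37.9677%.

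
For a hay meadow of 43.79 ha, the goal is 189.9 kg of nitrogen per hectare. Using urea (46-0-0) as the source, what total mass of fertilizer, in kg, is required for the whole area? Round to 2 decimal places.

Product per hectare = 189.9 / 46% = 412.826 kg.
Total product = 412.826 × 43.79 = 18077.654 kg.

18077.65 kg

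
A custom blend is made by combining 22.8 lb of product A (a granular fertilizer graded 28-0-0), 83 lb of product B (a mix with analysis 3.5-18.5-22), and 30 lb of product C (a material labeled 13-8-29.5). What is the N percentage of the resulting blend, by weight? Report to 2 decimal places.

Total mass = 22.8 + 83 + 30 = 135.8 lb.
N mass = 28%×22.8 + 3.5%×83 + 13%×30 = 13.189 lb.
% N = 13.189 / 135.8 = 9.71208%.

9.71% N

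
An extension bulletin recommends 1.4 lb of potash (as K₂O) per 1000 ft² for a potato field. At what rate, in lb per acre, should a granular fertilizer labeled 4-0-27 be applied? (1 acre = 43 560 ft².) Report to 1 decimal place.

225.9 lb of product per acre

Product per 1000 ft² = 1.4 / 27% = 5.18519 lb.
Convert to per acre: 5.18519 × 43.56 = 225.867 lb.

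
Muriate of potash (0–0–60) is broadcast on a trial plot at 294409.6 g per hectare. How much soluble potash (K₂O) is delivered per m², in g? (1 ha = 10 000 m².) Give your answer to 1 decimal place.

K₂O per hectare = 294409.6 × 60% = 176646 g.
Convert to per m²: 176646 × 0.0001 = 17.6646 g.

17.7 g K₂O per sq m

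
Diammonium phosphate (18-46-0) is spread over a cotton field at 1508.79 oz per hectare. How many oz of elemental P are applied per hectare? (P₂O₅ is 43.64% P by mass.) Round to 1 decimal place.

P₂O₅ per hectare = 1508.79 × 46% = 694.043 oz.
Elemental P = 694.043 × 0.4364 = 302.881 oz per hectare.

302.9 oz P per hectare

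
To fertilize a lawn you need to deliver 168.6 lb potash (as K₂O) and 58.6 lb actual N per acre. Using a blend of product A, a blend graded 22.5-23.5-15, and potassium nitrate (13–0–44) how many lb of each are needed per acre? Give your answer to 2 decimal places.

48.63 lb product A, 366.60 lb potassium nitrate

Per-acre balance (a = product A, b = potassium nitrate):
K₂O: 0.15·a + 0.44·b = 168.6
N: 0.225·a + 0.13·b = 58.6
Eliminate a: (row1) − 0.15/0.225·(row2) → 0.353333·b = 129.533, so b = 366.604.
Back-substitute: a = (168.6 − 0.44·366.604) / 0.15 = 48.6289.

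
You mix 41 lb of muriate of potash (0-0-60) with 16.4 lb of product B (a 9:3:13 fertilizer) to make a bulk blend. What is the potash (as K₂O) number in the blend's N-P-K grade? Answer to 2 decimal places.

46.57% K₂O

Total mass = 41 + 16.4 = 57.4 lb.
K₂O mass = 60%×41 + 13%×16.4 = 26.732 lb.
% K₂O = 26.732 / 57.4 = 46.5714%.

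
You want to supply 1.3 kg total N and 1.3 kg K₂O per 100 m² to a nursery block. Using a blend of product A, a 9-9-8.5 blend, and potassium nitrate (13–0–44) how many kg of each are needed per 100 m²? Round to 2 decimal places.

14.12 kg product A, 0.23 kg potassium nitrate

With a, b = kg per 100 m² of product A and potassium nitrate:
N: 0.09·a + 0.13·b = 1.3
K₂O: 0.085·a + 0.44·b = 1.3
Solving simultaneously: a = 14.1156, b = 0.227671.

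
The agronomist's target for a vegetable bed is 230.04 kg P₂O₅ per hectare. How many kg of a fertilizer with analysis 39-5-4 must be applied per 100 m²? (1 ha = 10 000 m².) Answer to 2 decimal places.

Product per hectare = 230.04 / 5% = 4600.8 kg.
Convert to per 100 m²: 4600.8 × 0.01 = 46.008 kg.

46.01 kg of product per hundred sq m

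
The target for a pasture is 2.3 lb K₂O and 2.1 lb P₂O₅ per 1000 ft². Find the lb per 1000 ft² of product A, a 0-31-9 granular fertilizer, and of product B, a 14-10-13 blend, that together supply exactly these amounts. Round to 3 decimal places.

Per-1000 ft² balance (a = product A, b = product B):
K₂O: 0.09·a + 0.13·b = 2.3
P₂O₅: 0.31·a + 0.1·b = 2.1
Eliminate a: (row1) − 0.09/0.31·(row2) → 0.100968·b = 1.69032, so b = 16.7412.
Back-substitute: a = (2.3 − 0.13·16.7412) / 0.09 = 1.3738.

1.374 lb product A, 16.741 lb product B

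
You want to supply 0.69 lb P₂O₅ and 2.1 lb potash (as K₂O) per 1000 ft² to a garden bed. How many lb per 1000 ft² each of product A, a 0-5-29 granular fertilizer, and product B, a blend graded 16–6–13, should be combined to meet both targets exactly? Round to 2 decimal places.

Let a = lb of product A, b = lb of product B (per 1000 ft²).
P₂O₅: 0.05·a + 0.06·b = 0.69
K₂O: 0.29·a + 0.13·b = 2.1
Eliminate a: (row1) − 0.05/0.29·(row2) → 0.0375862·b = 0.327931, so b = 8.72477.
Back-substitute: a = (0.69 − 0.06·8.72477) / 0.05 = 3.33028.

3.33 lb product A, 8.72 lb product B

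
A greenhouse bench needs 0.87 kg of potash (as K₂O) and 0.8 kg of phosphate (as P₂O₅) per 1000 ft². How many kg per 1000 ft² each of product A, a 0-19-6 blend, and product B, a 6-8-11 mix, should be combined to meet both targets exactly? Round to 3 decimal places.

1.143 kg product A, 7.286 kg product B

With a, b = kg per 1000 ft² of product A and product B:
K₂O: 0.06·a + 0.11·b = 0.87
P₂O₅: 0.19·a + 0.08·b = 0.8
Eliminate a: (row1) − 0.06/0.19·(row2) → 0.0847368·b = 0.617368, so b = 7.28571.
Back-substitute: a = (0.87 − 0.11·7.28571) / 0.06 = 1.14286.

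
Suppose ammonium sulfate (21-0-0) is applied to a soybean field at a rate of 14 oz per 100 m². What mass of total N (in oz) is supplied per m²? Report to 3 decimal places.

0.029 oz N per sq m

nitrogen per 100 m² = 14 × 21% = 2.94 oz.
Convert to per m²: 2.94 × 0.01 = 0.0294 oz.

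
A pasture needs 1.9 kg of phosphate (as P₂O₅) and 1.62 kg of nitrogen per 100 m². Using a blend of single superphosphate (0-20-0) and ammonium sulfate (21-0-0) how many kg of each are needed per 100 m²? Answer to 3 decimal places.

9.500 kg single superphosphate, 7.714 kg ammonium sulfate

Per-100 m² balance (a = single superphosphate, b = ammonium sulfate):
P₂O₅: 0.2·a + 0·b = 1.9
N: 0·a + 0.21·b = 1.62
Solving simultaneously: a = 9.5, b = 7.71429.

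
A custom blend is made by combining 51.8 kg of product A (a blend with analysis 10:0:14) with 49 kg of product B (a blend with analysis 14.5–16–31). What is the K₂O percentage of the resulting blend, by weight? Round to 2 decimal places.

Total mass = 51.8 + 49 = 100.8 kg.
K₂O mass = 14%×51.8 + 31%×49 = 22.442 kg.
% K₂O = 22.442 / 100.8 = 22.2639%.

22.26% K₂O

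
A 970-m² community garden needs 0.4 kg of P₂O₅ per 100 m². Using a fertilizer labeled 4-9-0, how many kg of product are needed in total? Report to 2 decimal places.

43.11 kg

Product per 100 m² = 0.4 / 9% = 4.44444 kg.
Total product = 4.44444 × 970 / 100 = 43.1111 kg.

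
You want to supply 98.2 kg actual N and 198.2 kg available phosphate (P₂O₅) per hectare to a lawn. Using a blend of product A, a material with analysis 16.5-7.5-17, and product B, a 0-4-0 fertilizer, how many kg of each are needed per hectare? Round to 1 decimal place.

595.2 kg product A, 3839.1 kg product B

Let a = kg of product A, b = kg of product B (per hectare).
N: 0.165·a + 0·b = 98.2
P₂O₅: 0.075·a + 0.04·b = 198.2
Solving simultaneously: a = 595.152, b = 3839.09.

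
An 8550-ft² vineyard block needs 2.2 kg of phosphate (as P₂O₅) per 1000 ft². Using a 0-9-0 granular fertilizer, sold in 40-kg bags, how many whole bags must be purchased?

6 bags

Product per 1000 ft² = 2.2 / 9% = 24.4444 kg.
Total product = 24.4444 × 8550 / 1000 = 209 kg.
Bags = ⌈209 / 40⌉ = 6.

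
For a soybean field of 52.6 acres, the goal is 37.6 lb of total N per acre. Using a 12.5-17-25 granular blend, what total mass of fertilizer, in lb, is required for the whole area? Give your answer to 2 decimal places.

15822.08 lb

Product per acre = 37.6 / 12.5% = 300.8 lb.
Total product = 300.8 × 52.6 = 15822.08 lb.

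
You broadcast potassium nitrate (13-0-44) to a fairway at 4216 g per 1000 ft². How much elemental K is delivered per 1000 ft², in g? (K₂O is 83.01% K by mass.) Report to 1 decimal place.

K₂O per 1000 ft² = 4216 × 44% = 1855.04 g.
Elemental K = 1855.04 × 0.8301 = 1539.87 g per 1000 ft².

1539.9 g K per thousand sq ft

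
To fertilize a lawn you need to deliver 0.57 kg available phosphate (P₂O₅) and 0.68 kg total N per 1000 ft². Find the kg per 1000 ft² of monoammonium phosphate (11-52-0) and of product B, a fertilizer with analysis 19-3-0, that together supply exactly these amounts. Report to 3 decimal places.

With a, b = kg per 1000 ft² of monoammonium phosphate and product B:
P₂O₅: 0.52·a + 0.03·b = 0.57
N: 0.11·a + 0.19·b = 0.68
From row1: a = (0.57 − 0.03·b) / 0.52.
Into row2: 0.11·(0.57 − 0.03·b)/0.52 + 0.19·b = 0.68 → b = 3.04607, a = 0.920419.

0.920 kg monoammonium phosphate, 3.046 kg product B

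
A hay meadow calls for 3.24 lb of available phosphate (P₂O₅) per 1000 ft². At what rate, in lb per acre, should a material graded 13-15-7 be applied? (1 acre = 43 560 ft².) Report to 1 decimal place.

940.9 lb of product per acre

Product per 1000 ft² = 3.24 / 15% = 21.6 lb.
Convert to per acre: 21.6 × 43.56 = 940.896 lb.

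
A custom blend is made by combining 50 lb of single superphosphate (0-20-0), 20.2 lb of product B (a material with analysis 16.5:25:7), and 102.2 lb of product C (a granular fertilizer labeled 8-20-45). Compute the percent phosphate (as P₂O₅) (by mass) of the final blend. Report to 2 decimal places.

Total mass = 50 + 20.2 + 102.2 = 172.4 lb.
P₂O₅ mass = 20%×50 + 25%×20.2 + 20%×102.2 = 35.49 lb.
% P₂O₅ = 35.49 / 172.4 = 20.5858%.

20.59% P₂O₅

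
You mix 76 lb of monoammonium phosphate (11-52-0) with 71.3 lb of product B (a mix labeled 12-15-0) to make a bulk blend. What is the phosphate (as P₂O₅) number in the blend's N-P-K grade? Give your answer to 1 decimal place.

Total mass = 76 + 71.3 = 147.3 lb.
P₂O₅ mass = 52%×76 + 15%×71.3 = 50.215 lb.
% P₂O₅ = 50.215 / 147.3 = 34.0903%.

34.1% P₂O₅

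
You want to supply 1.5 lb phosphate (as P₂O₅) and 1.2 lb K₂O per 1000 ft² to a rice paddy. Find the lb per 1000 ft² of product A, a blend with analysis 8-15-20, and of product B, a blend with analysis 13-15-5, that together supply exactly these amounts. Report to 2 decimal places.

4.67 lb product A, 5.33 lb product B

Let a = lb of product A, b = lb of product B (per 1000 ft²).
P₂O₅: 0.15·a + 0.15·b = 1.5
K₂O: 0.2·a + 0.05·b = 1.2
From row1: a = (1.5 − 0.15·b) / 0.15.
Into row2: 0.2·(1.5 − 0.15·b)/0.15 + 0.05·b = 1.2 → b = 5.33333, a = 4.66667.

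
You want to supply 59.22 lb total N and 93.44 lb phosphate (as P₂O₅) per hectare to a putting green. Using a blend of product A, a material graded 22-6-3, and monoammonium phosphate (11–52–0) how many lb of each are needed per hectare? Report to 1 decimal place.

Let a = lb of product A, b = lb of monoammonium phosphate (per hectare).
N: 0.22·a + 0.11·b = 59.22
P₂O₅: 0.06·a + 0.52·b = 93.44
Eliminate a: (row1) − 0.22/0.06·(row2) → -1.79667·b = -283.393, so b = 157.733.
Back-substitute: a = (59.22 − 0.11·157.733) / 0.22 = 190.315.

190.3 lb product A, 157.7 lb monoammonium phosphate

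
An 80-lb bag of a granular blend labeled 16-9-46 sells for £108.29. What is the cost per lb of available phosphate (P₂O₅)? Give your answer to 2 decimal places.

P₂O₅ in bag = 80 × 9% = 7.2 lb.
Cost per lb P₂O₅ = £108.29 / 7.2 = £15.0403.

£15.04 per lb P₂O₅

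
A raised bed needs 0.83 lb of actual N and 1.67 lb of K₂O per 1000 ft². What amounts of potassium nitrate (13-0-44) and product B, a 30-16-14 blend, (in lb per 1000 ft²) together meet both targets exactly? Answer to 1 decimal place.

With a, b = lb per 1000 ft² of potassium nitrate and product B:
N: 0.13·a + 0.3·b = 0.83
K₂O: 0.44·a + 0.14·b = 1.67
Eliminate a: (row1) − 0.13/0.44·(row2) → 0.258636·b = 0.336591, so b = 1.30141.
Back-substitute: a = (0.83 − 0.3·1.30141) / 0.13 = 3.38137.

3.4 lb potassium nitrate, 1.3 lb product B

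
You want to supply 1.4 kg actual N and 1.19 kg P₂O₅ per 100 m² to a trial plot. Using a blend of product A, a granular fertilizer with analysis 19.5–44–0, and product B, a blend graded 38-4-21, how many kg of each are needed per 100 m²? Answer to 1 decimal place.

Let a = kg of product A, b = kg of product B (per 100 m²).
N: 0.195·a + 0.38·b = 1.4
P₂O₅: 0.44·a + 0.04·b = 1.19
Solving simultaneously: a = 2.48557, b = 2.40872.

2.5 kg product A, 2.4 kg product B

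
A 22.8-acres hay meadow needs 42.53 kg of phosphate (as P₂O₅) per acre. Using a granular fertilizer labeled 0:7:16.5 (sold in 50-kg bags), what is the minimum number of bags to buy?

Product per acre = 42.53 / 7% = 607.571 kg.
Total product = 607.571 × 22.8 = 13852.6 kg.
Bags = ⌈13852.6 / 50⌉ = 278.

278 bags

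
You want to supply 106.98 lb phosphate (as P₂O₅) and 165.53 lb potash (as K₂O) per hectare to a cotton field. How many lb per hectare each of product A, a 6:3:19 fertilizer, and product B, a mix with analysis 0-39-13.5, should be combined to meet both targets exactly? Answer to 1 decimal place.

715.4 lb product A, 219.3 lb product B

Per-hectare balance (a = product A, b = product B):
P₂O₅: 0.03·a + 0.39·b = 106.98
K₂O: 0.19·a + 0.135·b = 165.53
Solving simultaneously: a = 715.409, b = 219.276.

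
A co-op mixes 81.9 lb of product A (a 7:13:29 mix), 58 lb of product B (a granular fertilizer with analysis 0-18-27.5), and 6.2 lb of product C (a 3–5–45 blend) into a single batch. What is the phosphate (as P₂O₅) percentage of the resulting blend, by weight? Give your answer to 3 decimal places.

Total mass = 81.9 + 58 + 6.2 = 146.1 lb.
P₂O₅ mass = 13%×81.9 + 18%×58 + 5%×6.2 = 21.397 lb.
% P₂O₅ = 21.397 / 146.1 = 14.6454%.

14.645% P₂O₅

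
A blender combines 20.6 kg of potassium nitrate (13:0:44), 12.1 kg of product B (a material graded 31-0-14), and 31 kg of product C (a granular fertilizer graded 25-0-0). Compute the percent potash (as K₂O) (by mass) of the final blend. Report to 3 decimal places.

Total mass = 20.6 + 12.1 + 31 = 63.7 kg.
K₂O mass = 44%×20.6 + 14%×12.1 + 0%×31 = 10.758 kg.
% K₂O = 10.758 / 63.7 = 16.8885%.

16.889% K₂O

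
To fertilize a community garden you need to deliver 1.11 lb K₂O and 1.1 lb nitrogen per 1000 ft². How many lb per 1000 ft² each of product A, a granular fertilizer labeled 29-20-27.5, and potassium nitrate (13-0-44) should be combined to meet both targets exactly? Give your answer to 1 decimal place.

Per-1000 ft² balance (a = product A, b = potassium nitrate):
K₂O: 0.275·a + 0.44·b = 1.11
N: 0.29·a + 0.13·b = 1.1
Eliminate b: (row1) − 0.44/0.13·(row2) → -0.706538·a = -2.61308, so a = 3.69842.
Then b = (1.1 − 0.29·3.69842) / 0.13 = 0.211214.

3.7 lb product A, 0.2 lb potassium nitrate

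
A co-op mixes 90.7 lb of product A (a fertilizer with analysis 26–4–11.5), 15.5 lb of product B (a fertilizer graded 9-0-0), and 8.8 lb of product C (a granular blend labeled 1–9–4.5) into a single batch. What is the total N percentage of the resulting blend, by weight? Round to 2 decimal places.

21.80% N

Total mass = 90.7 + 15.5 + 8.8 = 115 lb.
N mass = 26%×90.7 + 9%×15.5 + 1%×8.8 = 25.065 lb.
% N = 25.065 / 115 = 21.7957%.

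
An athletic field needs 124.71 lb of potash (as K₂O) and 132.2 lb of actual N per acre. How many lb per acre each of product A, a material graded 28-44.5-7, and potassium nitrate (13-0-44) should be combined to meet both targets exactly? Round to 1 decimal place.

With a, b = lb per acre of product A and potassium nitrate:
K₂O: 0.07·a + 0.44·b = 124.71
N: 0.28·a + 0.13·b = 132.2
From row1: a = (124.71 − 0.44·b) / 0.07.
Into row2: 0.28·(124.71 − 0.44·b)/0.07 + 0.13·b = 132.2 → b = 224.933, a = 367.71.

367.7 lb product A, 224.9 lb potassium nitrate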